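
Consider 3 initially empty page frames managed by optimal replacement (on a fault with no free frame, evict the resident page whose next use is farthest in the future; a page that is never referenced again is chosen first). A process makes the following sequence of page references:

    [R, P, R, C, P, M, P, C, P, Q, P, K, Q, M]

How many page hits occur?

8

R → miss, frames {R}
P → miss, frames {R,P}
R → hit
C → miss, frames {R,P,C}
P → hit
M → miss, evict R, frames {P,C,M}
P → hit
C → hit
P → hit
Q → miss, evict C, frames {P,M,Q}
P → hit
K → miss, evict P, frames {M,Q,K}
Q → hit
M → hit
Hits: 8.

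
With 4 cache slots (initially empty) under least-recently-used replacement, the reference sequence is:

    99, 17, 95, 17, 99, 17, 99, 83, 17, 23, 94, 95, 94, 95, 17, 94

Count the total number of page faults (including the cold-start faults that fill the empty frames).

99 → fault, frames [99]
17 → fault, frames [99, 17]
95 → fault, frames [99, 17, 95]
17 → hit
99 → hit
17 → hit
99 → hit
83 → fault, frames [95, 17, 99, 83]
17 → hit
23 → fault, evict 95, frames [99, 83, 17, 23]
94 → fault, evict 99, frames [83, 17, 23, 94]
95 → fault, evict 83, frames [17, 23, 94, 95]
94 → hit
95 → hit
17 → hit
94 → hit
Page faults: 7.

7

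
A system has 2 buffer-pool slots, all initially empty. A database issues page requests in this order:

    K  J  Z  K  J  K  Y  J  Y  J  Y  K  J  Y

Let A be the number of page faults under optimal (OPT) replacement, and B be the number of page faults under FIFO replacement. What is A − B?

Under OPT: F F F . F . F . . . . F . F → 7 faults.
Under FIFO: F F F F F . F . . . . F F F → 9 faults.
A − B = 7 − 9 = -2.

-2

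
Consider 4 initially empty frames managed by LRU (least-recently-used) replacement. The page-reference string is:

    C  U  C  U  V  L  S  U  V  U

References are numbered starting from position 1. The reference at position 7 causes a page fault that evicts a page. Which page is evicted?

C

pos 1: C: miss, frames {C}
pos 2: U: miss, frames {C,U}
pos 3: C: hit
pos 4: U: hit
pos 5: V: miss, frames {C,U,V}
pos 6: L: miss, frames {C,U,V,L}
pos 7: S: miss, evict C, frames {U,V,L,S}
At position 7, page C is evicted.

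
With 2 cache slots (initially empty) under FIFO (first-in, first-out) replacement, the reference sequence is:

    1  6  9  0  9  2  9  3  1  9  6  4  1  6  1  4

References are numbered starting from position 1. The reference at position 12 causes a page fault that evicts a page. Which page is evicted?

pos 1: 1 -> fault, frames {1}
pos 2: 6 -> fault, frames {1,6}
pos 3: 9 -> fault, evict 1, frames {6,9}
pos 4: 0 -> fault, evict 6, frames {9,0}
pos 5: 9 -> hit
pos 6: 2 -> fault, evict 9, frames {0,2}
pos 7: 9 -> fault, evict 0, frames {2,9}
pos 8: 3 -> fault, evict 2, frames {9,3}
pos 9: 1 -> fault, evict 9, frames {3,1}
pos 10: 9 -> fault, evict 3, frames {1,9}
pos 11: 6 -> fault, evict 1, frames {9,6}
pos 12: 4 -> fault, evict 9, frames {6,4}
At position 12, page 9 is evicted.

9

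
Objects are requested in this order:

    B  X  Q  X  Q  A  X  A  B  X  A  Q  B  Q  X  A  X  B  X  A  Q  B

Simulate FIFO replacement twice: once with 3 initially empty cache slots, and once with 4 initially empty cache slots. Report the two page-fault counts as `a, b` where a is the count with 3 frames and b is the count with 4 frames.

11, 4

3 frames: F F F . . F . . F F . F . . . F . F F . F . → 11 faults.
4 frames: F F F . . F . . . . . . . . . . . . . . . . → 4 faults.
4 < 11: adding a frame reduced faults, as is typical.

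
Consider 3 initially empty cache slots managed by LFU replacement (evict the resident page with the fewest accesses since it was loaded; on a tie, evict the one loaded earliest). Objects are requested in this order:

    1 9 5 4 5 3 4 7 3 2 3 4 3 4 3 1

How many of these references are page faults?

1: fault, frames {1}
9: fault, frames {1,9}
5: fault, frames {1,9,5}
4: fault, evict 1, frames {9,5,4}
5: hit
3: fault, evict 9, frames {5,4,3}
4: hit
7: fault, evict 3, frames {5,4,7}
3: fault, evict 7, frames {5,4,3}
2: fault, evict 3, frames {5,4,2}
3: fault, evict 2, frames {5,4,3}
4: hit
3: hit
4: hit
3: hit
1: fault, evict 5, frames {4,3,1}
Page faults: 10.

10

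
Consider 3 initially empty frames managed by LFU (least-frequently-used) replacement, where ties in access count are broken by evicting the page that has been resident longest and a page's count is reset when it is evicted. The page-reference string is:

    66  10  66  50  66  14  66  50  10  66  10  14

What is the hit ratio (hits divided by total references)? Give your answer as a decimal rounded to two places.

0.50

66: fault, frames (66)
10: fault, frames (66 10)
66: hit
50: fault, frames (66 10 50)
66: hit
14: fault, evict 10, frames (66 50 14)
66: hit
50: hit
10: fault, evict 14, frames (66 50 10)
66: hit
10: hit
14: fault, evict 50, frames (66 10 14)
Hits: 6 of 12 references → 6/12 = 0.5000.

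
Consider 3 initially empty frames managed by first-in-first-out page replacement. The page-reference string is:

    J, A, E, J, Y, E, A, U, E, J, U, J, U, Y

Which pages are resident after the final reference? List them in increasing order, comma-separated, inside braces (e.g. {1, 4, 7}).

{J, U, Y}

J → miss, frames [J]
A → miss, frames [J, A]
E → miss, frames [J, A, E]
J → hit
Y → miss, evict J, frames [A, E, Y]
E → hit
A → hit
U → miss, evict A, frames [E, Y, U]
E → hit
J → miss, evict E, frames [Y, U, J]
U → hit
J → hit
U → hit
Y → hit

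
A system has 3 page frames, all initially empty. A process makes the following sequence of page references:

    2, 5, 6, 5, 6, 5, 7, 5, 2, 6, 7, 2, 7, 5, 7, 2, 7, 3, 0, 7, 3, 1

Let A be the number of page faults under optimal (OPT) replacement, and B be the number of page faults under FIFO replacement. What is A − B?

-1

Under OPT: F F F . . . F . . F . . . F . . . F F . . F → 9 faults.
Under FIFO: F F F . . . F . F . . . . F . . . F F F . F → 10 faults.
A − B = 9 − 10 = -1.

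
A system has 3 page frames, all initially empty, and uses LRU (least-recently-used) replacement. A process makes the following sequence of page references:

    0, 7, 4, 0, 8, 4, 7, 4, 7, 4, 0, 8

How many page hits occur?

0: miss, frames [0]
7: miss, frames [0, 7]
4: miss, frames [0, 7, 4]
0: hit
8: miss, evict 7, frames [4, 0, 8]
4: hit
7: miss, evict 0, frames [8, 4, 7]
4: hit
7: hit
4: hit
0: miss, evict 8, frames [7, 4, 0]
8: miss, evict 7, frames [4, 0, 8]
Hits: 5.

5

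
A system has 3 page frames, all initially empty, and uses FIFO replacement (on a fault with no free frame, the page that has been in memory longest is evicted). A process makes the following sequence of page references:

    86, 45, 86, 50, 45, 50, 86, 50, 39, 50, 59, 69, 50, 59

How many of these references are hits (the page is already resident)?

7

86: fault, frames (86)
45: fault, frames (86 45)
86: hit
50: fault, frames (86 45 50)
45: hit
50: hit
86: hit
50: hit
39: fault, evict 86, frames (45 50 39)
50: hit
59: fault, evict 45, frames (50 39 59)
69: fault, evict 50, frames (39 59 69)
50: fault, evict 39, frames (59 69 50)
59: hit
Hits: 7.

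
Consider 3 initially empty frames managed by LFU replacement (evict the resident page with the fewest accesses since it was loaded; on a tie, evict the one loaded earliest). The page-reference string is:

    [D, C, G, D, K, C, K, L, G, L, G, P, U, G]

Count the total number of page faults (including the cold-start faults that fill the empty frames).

12

D → fault, frames {D}
C → fault, frames {D,C}
G → fault, frames {D,C,G}
D → hit
K → fault, evict C, frames {D,G,K}
C → fault, evict G, frames {D,K,C}
K → hit
L → fault, evict C, frames {D,K,L}
G → fault, evict L, frames {D,K,G}
L → fault, evict G, frames {D,K,L}
G → fault, evict L, frames {D,K,G}
P → fault, evict G, frames {D,K,P}
U → fault, evict P, frames {D,K,U}
G → fault, evict U, frames {D,K,G}
Page faults: 12.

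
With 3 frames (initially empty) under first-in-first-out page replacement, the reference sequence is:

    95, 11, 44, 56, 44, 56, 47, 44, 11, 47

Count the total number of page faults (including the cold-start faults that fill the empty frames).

6

95 -> fault, frames {95}
11 -> fault, frames {95,11}
44 -> fault, frames {95,11,44}
56 -> fault, evict 95, frames {11,44,56}
44 -> hit
56 -> hit
47 -> fault, evict 11, frames {44,56,47}
44 -> hit
11 -> fault, evict 44, frames {56,47,11}
47 -> hit
Page faults: 6.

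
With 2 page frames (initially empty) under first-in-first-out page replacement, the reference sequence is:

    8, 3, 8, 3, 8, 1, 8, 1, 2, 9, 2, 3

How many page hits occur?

8 → fault, frames [8]
3 → fault, frames [8, 3]
8 → hit
3 → hit
8 → hit
1 → fault, evict 8, frames [3, 1]
8 → fault, evict 3, frames [1, 8]
1 → hit
2 → fault, evict 1, frames [8, 2]
9 → fault, evict 8, frames [2, 9]
2 → hit
3 → fault, evict 2, frames [9, 3]
Hits: 5.

5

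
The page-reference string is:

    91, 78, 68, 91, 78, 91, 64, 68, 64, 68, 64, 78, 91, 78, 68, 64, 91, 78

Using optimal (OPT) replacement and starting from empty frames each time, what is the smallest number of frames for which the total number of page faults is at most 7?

f=1: 18 faults
f=2: 11 faults
f=3: 6 faults
f=4: 4 faults
Smallest f with faults ≤ 7 is 3.

3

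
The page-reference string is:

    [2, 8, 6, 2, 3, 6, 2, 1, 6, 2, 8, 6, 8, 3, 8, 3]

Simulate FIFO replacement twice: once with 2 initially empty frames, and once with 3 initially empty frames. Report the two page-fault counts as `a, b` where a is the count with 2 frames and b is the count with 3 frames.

2 frames: F F F F F F F F F F F F . F F . → 14 faults.
3 frames: F F F . F . F F F . F . . F . . → 9 faults.
9 < 14: adding a frame reduced faults, as is typical.

14, 9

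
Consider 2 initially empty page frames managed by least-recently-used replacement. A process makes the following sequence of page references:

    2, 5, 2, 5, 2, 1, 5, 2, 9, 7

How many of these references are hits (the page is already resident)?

3

2: miss, frames (2)
5: miss, frames (2 5)
2: hit
5: hit
2: hit
1: miss, evict 5, frames (2 1)
5: miss, evict 2, frames (1 5)
2: miss, evict 1, frames (5 2)
9: miss, evict 5, frames (2 9)
7: miss, evict 2, frames (9 7)
Hits: 3.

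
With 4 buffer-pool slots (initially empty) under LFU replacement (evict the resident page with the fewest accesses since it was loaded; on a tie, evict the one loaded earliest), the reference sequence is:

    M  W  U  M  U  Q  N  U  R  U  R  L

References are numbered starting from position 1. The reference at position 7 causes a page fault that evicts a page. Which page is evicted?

W

pos 1: M → miss, frames [M]
pos 2: W → miss, frames [M, W]
pos 3: U → miss, frames [M, W, U]
pos 4: M → hit
pos 5: U → hit
pos 6: Q → miss, frames [M, W, U, Q]
pos 7: N → miss, evict W, frames [M, U, Q, N]
At position 7, page W is evicted.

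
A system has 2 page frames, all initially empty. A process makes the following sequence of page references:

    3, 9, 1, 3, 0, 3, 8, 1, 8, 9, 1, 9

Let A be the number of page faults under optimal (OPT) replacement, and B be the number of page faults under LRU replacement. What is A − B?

-2

Under OPT: F F F . F . F F . F . . → 7 faults.
Under LRU: F F F F F . F F . F F . → 9 faults.
A − B = 7 − 9 = -2.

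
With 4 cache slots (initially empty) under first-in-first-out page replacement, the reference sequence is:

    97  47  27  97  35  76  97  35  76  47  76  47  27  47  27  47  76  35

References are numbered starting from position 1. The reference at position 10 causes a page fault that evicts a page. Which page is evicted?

27

pos 1: 97 → miss, frames {97}
pos 2: 47 → miss, frames {97,47}
pos 3: 27 → miss, frames {97,47,27}
pos 4: 97 → hit
pos 5: 35 → miss, frames {97,47,27,35}
pos 6: 76 → miss, evict 97, frames {47,27,35,76}
pos 7: 97 → miss, evict 47, frames {27,35,76,97}
pos 8: 35 → hit
pos 9: 76 → hit
pos 10: 47 → miss, evict 27, frames {35,76,97,47}
At position 10, page 27 is evicted.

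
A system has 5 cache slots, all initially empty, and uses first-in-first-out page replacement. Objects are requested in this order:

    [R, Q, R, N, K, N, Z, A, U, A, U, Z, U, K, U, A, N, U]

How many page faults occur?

7

R: fault, frames (R)
Q: fault, frames (R Q)
R: hit
N: fault, frames (R Q N)
K: fault, frames (R Q N K)
N: hit
Z: fault, frames (R Q N K Z)
A: fault, evict R, frames (Q N K Z A)
U: fault, evict Q, frames (N K Z A U)
A: hit
U: hit
Z: hit
U: hit
K: hit
U: hit
A: hit
N: hit
U: hit
Page faults: 7.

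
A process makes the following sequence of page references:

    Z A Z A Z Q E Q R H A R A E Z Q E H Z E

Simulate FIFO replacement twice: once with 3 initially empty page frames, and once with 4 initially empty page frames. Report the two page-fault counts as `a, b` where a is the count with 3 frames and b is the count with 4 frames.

3 frames: F F . . . F F . F F F . . F F F . F . F → 12 faults.
4 frames: F F . . . F F . F F F . . . F F F F . . → 11 faults.
11 < 12: adding a frame reduced faults, as is typical.

12, 11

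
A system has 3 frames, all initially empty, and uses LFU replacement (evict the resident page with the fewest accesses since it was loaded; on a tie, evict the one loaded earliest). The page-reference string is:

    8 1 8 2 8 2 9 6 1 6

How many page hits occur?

3

8 -> fault, frames [8]
1 -> fault, frames [8, 1]
8 -> hit
2 -> fault, frames [8, 1, 2]
8 -> hit
2 -> hit
9 -> fault, evict 1, frames [8, 2, 9]
6 -> fault, evict 9, frames [8, 2, 6]
1 -> fault, evict 6, frames [8, 2, 1]
6 -> fault, evict 1, frames [8, 2, 6]
Hits: 3.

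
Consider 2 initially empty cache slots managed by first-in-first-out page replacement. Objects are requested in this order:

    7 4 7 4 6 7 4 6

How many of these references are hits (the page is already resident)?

7: miss, frames {7}
4: miss, frames {7,4}
7: hit
4: hit
6: miss, evict 7, frames {4,6}
7: miss, evict 4, frames {6,7}
4: miss, evict 6, frames {7,4}
6: miss, evict 7, frames {4,6}
Hits: 2.

2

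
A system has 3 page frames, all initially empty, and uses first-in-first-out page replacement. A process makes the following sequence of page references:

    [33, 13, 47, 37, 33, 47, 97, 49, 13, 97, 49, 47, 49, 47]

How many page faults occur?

33: miss, frames [33]
13: miss, frames [33, 13]
47: miss, frames [33, 13, 47]
37: miss, evict 33, frames [13, 47, 37]
33: miss, evict 13, frames [47, 37, 33]
47: hit
97: miss, evict 47, frames [37, 33, 97]
49: miss, evict 37, frames [33, 97, 49]
13: miss, evict 33, frames [97, 49, 13]
97: hit
49: hit
47: miss, evict 97, frames [49, 13, 47]
49: hit
47: hit
Page faults: 9.

9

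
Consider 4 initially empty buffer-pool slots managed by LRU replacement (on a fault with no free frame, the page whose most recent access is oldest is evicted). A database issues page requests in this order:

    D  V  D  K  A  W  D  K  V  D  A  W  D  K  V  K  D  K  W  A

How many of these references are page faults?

D: miss, frames (D)
V: miss, frames (D V)
D: hit
K: miss, frames (V D K)
A: miss, frames (V D K A)
W: miss, evict V, frames (D K A W)
D: hit
K: hit
V: miss, evict A, frames (W D K V)
D: hit
A: miss, evict W, frames (K V D A)
W: miss, evict K, frames (V D A W)
D: hit
K: miss, evict V, frames (A W D K)
V: miss, evict A, frames (W D K V)
K: hit
D: hit
K: hit
W: hit
A: miss, evict V, frames (D K W A)
Page faults: 11.

11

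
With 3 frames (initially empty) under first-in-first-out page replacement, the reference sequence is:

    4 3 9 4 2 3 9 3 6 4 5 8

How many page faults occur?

8

4 -> miss, frames {4}
3 -> miss, frames {4,3}
9 -> miss, frames {4,3,9}
4 -> hit
2 -> miss, evict 4, frames {3,9,2}
3 -> hit
9 -> hit
3 -> hit
6 -> miss, evict 3, frames {9,2,6}
4 -> miss, evict 9, frames {2,6,4}
5 -> miss, evict 2, frames {6,4,5}
8 -> miss, evict 6, frames {4,5,8}
Page faults: 8.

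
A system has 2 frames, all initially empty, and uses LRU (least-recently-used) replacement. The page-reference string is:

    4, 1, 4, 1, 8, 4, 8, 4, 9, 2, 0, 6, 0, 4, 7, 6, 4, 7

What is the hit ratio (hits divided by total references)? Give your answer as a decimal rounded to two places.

4: miss, frames [4]
1: miss, frames [4, 1]
4: hit
1: hit
8: miss, evict 4, frames [1, 8]
4: miss, evict 1, frames [8, 4]
8: hit
4: hit
9: miss, evict 8, frames [4, 9]
2: miss, evict 4, frames [9, 2]
0: miss, evict 9, frames [2, 0]
6: miss, evict 2, frames [0, 6]
0: hit
4: miss, evict 6, frames [0, 4]
7: miss, evict 0, frames [4, 7]
6: miss, evict 4, frames [7, 6]
4: miss, evict 7, frames [6, 4]
7: miss, evict 6, frames [4, 7]
Hits: 5 of 18 references → 5/18 = 0.2778.

0.28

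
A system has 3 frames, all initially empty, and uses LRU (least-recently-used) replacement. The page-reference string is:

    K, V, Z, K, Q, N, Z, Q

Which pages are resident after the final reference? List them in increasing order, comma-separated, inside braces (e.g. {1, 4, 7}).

K -> miss, frames [K]
V -> miss, frames [K, V]
Z -> miss, frames [K, V, Z]
K -> hit
Q -> miss, evict V, frames [Z, K, Q]
N -> miss, evict Z, frames [K, Q, N]
Z -> miss, evict K, frames [Q, N, Z]
Q -> hit

{N, Q, Z}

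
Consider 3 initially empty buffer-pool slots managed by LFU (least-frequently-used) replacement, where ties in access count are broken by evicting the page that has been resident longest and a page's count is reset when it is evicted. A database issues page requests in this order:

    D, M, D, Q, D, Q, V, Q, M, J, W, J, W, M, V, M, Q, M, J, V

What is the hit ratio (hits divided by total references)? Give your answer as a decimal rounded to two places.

0.30

D -> fault, frames {D}
M -> fault, frames {D,M}
D -> hit
Q -> fault, frames {D,M,Q}
D -> hit
Q -> hit
V -> fault, evict M, frames {D,Q,V}
Q -> hit
M -> fault, evict V, frames {D,Q,M}
J -> fault, evict M, frames {D,Q,J}
W -> fault, evict J, frames {D,Q,W}
J -> fault, evict W, frames {D,Q,J}
W -> fault, evict J, frames {D,Q,W}
M -> fault, evict W, frames {D,Q,M}
V -> fault, evict M, frames {D,Q,V}
M -> fault, evict V, frames {D,Q,M}
Q -> hit
M -> hit
J -> fault, evict M, frames {D,Q,J}
V -> fault, evict J, frames {D,Q,V}
Hits: 6 of 20 references → 6/20 = 0.3000.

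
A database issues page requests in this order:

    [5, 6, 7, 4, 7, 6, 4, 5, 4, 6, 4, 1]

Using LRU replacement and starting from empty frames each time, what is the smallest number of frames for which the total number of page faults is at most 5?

4

f=1: 12 faults
f=2: 9 faults
f=3: 6 faults
f=4: 5 faults
f=5: 5 faults
Smallest f with faults ≤ 5 is 4.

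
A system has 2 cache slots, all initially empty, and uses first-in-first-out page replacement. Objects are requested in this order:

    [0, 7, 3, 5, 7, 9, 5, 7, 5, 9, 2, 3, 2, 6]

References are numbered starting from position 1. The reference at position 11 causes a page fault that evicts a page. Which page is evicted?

7

pos 1: 0 -> miss, frames [0]
pos 2: 7 -> miss, frames [0, 7]
pos 3: 3 -> miss, evict 0, frames [7, 3]
pos 4: 5 -> miss, evict 7, frames [3, 5]
pos 5: 7 -> miss, evict 3, frames [5, 7]
pos 6: 9 -> miss, evict 5, frames [7, 9]
pos 7: 5 -> miss, evict 7, frames [9, 5]
pos 8: 7 -> miss, evict 9, frames [5, 7]
pos 9: 5 -> hit
pos 10: 9 -> miss, evict 5, frames [7, 9]
pos 11: 2 -> miss, evict 7, frames [9, 2]
At position 11, page 7 is evicted.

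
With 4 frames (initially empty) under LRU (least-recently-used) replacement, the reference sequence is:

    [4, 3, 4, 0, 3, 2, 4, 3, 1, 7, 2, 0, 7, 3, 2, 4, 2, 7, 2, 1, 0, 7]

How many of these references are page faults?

12

4 -> fault, frames {4}
3 -> fault, frames {4,3}
4 -> hit
0 -> fault, frames {3,4,0}
3 -> hit
2 -> fault, frames {4,0,3,2}
4 -> hit
3 -> hit
1 -> fault, evict 0, frames {2,4,3,1}
7 -> fault, evict 2, frames {4,3,1,7}
2 -> fault, evict 4, frames {3,1,7,2}
0 -> fault, evict 3, frames {1,7,2,0}
7 -> hit
3 -> fault, evict 1, frames {2,0,7,3}
2 -> hit
4 -> fault, evict 0, frames {7,3,2,4}
2 -> hit
7 -> hit
2 -> hit
1 -> fault, evict 3, frames {4,7,2,1}
0 -> fault, evict 4, frames {7,2,1,0}
7 -> hit
Page faults: 12.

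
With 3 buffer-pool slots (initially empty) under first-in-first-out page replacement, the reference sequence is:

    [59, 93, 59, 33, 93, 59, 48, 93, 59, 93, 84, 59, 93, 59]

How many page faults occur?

59 → miss, frames [59]
93 → miss, frames [59, 93]
59 → hit
33 → miss, frames [59, 93, 33]
93 → hit
59 → hit
48 → miss, evict 59, frames [93, 33, 48]
93 → hit
59 → miss, evict 93, frames [33, 48, 59]
93 → miss, evict 33, frames [48, 59, 93]
84 → miss, evict 48, frames [59, 93, 84]
59 → hit
93 → hit
59 → hit
Page faults: 7.

7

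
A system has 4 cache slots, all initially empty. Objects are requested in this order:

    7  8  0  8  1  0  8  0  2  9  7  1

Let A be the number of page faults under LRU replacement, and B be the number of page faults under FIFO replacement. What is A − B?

Under LRU: F F F . F . . . F F F F → 8 faults.
Under FIFO: F F F . F . . . F F F . → 7 faults.
A − B = 8 − 7 = 1.

1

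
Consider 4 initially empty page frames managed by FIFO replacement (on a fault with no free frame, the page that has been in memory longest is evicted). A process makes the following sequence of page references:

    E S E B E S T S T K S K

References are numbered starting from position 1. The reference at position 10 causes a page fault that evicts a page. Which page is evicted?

E

pos 1: E -> fault, frames {E}
pos 2: S -> fault, frames {E,S}
pos 3: E -> hit
pos 4: B -> fault, frames {E,S,B}
pos 5: E -> hit
pos 6: S -> hit
pos 7: T -> fault, frames {E,S,B,T}
pos 8: S -> hit
pos 9: T -> hit
pos 10: K -> fault, evict E, frames {S,B,T,K}
At position 10, page E is evicted.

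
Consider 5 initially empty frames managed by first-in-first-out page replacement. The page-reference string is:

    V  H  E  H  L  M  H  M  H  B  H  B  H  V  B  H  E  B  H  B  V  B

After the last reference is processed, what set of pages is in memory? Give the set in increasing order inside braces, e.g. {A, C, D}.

{B, E, H, M, V}

V → miss, frames (V)
H → miss, frames (V H)
E → miss, frames (V H E)
H → hit
L → miss, frames (V H E L)
M → miss, frames (V H E L M)
H → hit
M → hit
H → hit
B → miss, evict V, frames (H E L M B)
H → hit
B → hit
H → hit
V → miss, evict H, frames (E L M B V)
B → hit
H → miss, evict E, frames (L M B V H)
E → miss, evict L, frames (M B V H E)
B → hit
H → hit
B → hit
V → hit
B → hit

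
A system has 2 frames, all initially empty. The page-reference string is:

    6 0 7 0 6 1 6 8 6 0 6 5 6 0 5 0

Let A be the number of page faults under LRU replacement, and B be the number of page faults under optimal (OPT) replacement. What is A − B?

1

Under LRU: F F F . F F . F . F . F . F F . → 10 faults.
Under OPT: F F F . F F . F . F . F . F . . → 9 faults.
A − B = 10 − 9 = 1.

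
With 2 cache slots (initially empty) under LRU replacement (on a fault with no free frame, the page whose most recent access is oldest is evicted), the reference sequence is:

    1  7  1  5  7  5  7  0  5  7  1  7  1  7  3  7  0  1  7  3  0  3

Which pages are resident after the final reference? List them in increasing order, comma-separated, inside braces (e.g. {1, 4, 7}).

{0, 3}

1 → fault, frames (1)
7 → fault, frames (1 7)
1 → hit
5 → fault, evict 7, frames (1 5)
7 → fault, evict 1, frames (5 7)
5 → hit
7 → hit
0 → fault, evict 5, frames (7 0)
5 → fault, evict 7, frames (0 5)
7 → fault, evict 0, frames (5 7)
1 → fault, evict 5, frames (7 1)
7 → hit
1 → hit
7 → hit
3 → fault, evict 1, frames (7 3)
7 → hit
0 → fault, evict 3, frames (7 0)
1 → fault, evict 7, frames (0 1)
7 → fault, evict 0, frames (1 7)
3 → fault, evict 1, frames (7 3)
0 → fault, evict 7, frames (3 0)
3 → hit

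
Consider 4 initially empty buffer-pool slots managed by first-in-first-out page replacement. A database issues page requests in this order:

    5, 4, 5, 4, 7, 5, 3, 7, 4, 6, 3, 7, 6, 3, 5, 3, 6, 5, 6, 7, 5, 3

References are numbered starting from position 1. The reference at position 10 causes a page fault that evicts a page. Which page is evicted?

5

pos 1: 5 -> miss, frames [5]
pos 2: 4 -> miss, frames [5, 4]
pos 3: 5 -> hit
pos 4: 4 -> hit
pos 5: 7 -> miss, frames [5, 4, 7]
pos 6: 5 -> hit
pos 7: 3 -> miss, frames [5, 4, 7, 3]
pos 8: 7 -> hit
pos 9: 4 -> hit
pos 10: 6 -> miss, evict 5, frames [4, 7, 3, 6]
At position 10, page 5 is evicted.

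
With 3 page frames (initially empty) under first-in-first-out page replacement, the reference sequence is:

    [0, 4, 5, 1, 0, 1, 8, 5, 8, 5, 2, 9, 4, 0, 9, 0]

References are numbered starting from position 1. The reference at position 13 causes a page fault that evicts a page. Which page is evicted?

pos 1: 0: fault, frames [0]
pos 2: 4: fault, frames [0, 4]
pos 3: 5: fault, frames [0, 4, 5]
pos 4: 1: fault, evict 0, frames [4, 5, 1]
pos 5: 0: fault, evict 4, frames [5, 1, 0]
pos 6: 1: hit
pos 7: 8: fault, evict 5, frames [1, 0, 8]
pos 8: 5: fault, evict 1, frames [0, 8, 5]
pos 9: 8: hit
pos 10: 5: hit
pos 11: 2: fault, evict 0, frames [8, 5, 2]
pos 12: 9: fault, evict 8, frames [5, 2, 9]
pos 13: 4: fault, evict 5, frames [2, 9, 4]
At position 13, page 5 is evicted.

5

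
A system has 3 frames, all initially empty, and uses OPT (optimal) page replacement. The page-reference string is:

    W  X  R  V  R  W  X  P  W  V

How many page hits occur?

4

W → fault, frames {W}
X → fault, frames {W,X}
R → fault, frames {W,X,R}
V → fault, evict X, frames {W,R,V}
R → hit
W → hit
X → fault, evict R, frames {W,V,X}
P → fault, evict X, frames {W,V,P}
W → hit
V → hit
Hits: 4.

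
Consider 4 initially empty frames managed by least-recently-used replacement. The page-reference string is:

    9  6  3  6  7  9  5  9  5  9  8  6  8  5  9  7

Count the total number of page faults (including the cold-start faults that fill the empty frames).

8

9 -> fault, frames (9)
6 -> fault, frames (9 6)
3 -> fault, frames (9 6 3)
6 -> hit
7 -> fault, frames (9 3 6 7)
9 -> hit
5 -> fault, evict 3, frames (6 7 9 5)
9 -> hit
5 -> hit
9 -> hit
8 -> fault, evict 6, frames (7 5 9 8)
6 -> fault, evict 7, frames (5 9 8 6)
8 -> hit
5 -> hit
9 -> hit
7 -> fault, evict 6, frames (8 5 9 7)
Page faults: 8.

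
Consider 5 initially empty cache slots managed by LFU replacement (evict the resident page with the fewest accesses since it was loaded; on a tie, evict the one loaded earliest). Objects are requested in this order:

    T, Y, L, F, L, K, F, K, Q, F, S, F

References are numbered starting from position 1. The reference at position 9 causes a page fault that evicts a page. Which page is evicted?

pos 1: T: fault, frames {T}
pos 2: Y: fault, frames {T,Y}
pos 3: L: fault, frames {T,Y,L}
pos 4: F: fault, frames {T,Y,L,F}
pos 5: L: hit
pos 6: K: fault, frames {T,Y,L,F,K}
pos 7: F: hit
pos 8: K: hit
pos 9: Q: fault, evict T, frames {Y,L,F,K,Q}
At position 9, page T is evicted.

T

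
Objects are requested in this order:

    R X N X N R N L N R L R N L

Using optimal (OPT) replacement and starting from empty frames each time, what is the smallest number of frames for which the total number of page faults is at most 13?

2

f=1: 14 faults
f=2: 7 faults
f=3: 4 faults
f=4: 4 faults
Smallest f with faults ≤ 13 is 2.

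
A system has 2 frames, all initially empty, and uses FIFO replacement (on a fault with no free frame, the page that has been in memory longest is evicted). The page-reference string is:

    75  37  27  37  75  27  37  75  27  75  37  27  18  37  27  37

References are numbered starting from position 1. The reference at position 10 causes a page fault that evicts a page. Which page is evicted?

pos 1: 75: miss, frames {75}
pos 2: 37: miss, frames {75,37}
pos 3: 27: miss, evict 75, frames {37,27}
pos 4: 37: hit
pos 5: 75: miss, evict 37, frames {27,75}
pos 6: 27: hit
pos 7: 37: miss, evict 27, frames {75,37}
pos 8: 75: hit
pos 9: 27: miss, evict 75, frames {37,27}
pos 10: 75: miss, evict 37, frames {27,75}
At position 10, page 37 is evicted.

37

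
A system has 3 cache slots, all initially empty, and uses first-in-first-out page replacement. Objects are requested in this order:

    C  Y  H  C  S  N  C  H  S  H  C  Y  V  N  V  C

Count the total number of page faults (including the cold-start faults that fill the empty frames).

12

C -> fault, frames {C}
Y -> fault, frames {C,Y}
H -> fault, frames {C,Y,H}
C -> hit
S -> fault, evict C, frames {Y,H,S}
N -> fault, evict Y, frames {H,S,N}
C -> fault, evict H, frames {S,N,C}
H -> fault, evict S, frames {N,C,H}
S -> fault, evict N, frames {C,H,S}
H -> hit
C -> hit
Y -> fault, evict C, frames {H,S,Y}
V -> fault, evict H, frames {S,Y,V}
N -> fault, evict S, frames {Y,V,N}
V -> hit
C -> fault, evict Y, frames {V,N,C}
Page faults: 12.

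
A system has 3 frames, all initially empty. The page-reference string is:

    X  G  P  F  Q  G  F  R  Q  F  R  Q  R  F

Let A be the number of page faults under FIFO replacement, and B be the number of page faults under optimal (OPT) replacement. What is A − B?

Under FIFO: F F F F F F . F . F . F . . → 9 faults.
Under OPT: F F F F F . . F . . . . . . → 6 faults.
A − B = 9 − 6 = 3.

3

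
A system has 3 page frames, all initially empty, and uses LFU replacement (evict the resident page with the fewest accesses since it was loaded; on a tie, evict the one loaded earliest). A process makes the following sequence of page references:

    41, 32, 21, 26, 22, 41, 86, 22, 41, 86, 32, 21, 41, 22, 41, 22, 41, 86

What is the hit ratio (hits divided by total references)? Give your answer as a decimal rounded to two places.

0.44

41 → miss, frames (41)
32 → miss, frames (41 32)
21 → miss, frames (41 32 21)
26 → miss, evict 41, frames (32 21 26)
22 → miss, evict 32, frames (21 26 22)
41 → miss, evict 21, frames (26 22 41)
86 → miss, evict 26, frames (22 41 86)
22 → hit
41 → hit
86 → hit
32 → miss, evict 22, frames (41 86 32)
21 → miss, evict 32, frames (41 86 21)
41 → hit
22 → miss, evict 21, frames (41 86 22)
41 → hit
22 → hit
41 → hit
86 → hit
Hits: 8 of 18 references → 8/18 = 0.4444.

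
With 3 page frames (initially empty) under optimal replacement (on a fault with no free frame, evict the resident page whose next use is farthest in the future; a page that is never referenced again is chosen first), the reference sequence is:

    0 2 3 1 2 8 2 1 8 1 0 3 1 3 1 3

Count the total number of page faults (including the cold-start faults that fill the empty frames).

7

0 -> fault, frames [0]
2 -> fault, frames [0, 2]
3 -> fault, frames [0, 2, 3]
1 -> fault, evict 3, frames [0, 2, 1]
2 -> hit
8 -> fault, evict 0, frames [2, 1, 8]
2 -> hit
1 -> hit
8 -> hit
1 -> hit
0 -> fault, evict 8, frames [2, 1, 0]
3 -> fault, evict 0, frames [2, 1, 3]
1 -> hit
3 -> hit
1 -> hit
3 -> hit
Page faults: 7.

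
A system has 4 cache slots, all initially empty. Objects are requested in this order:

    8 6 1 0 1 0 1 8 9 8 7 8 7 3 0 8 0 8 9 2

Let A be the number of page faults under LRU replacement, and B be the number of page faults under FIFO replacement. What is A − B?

Under LRU: F F F F . . . . F . F . . F F . . . F F → 10 faults.
Under FIFO: F F F F . . . . F F F . . F F . . . F F → 11 faults.
A − B = 10 − 11 = -1.

-1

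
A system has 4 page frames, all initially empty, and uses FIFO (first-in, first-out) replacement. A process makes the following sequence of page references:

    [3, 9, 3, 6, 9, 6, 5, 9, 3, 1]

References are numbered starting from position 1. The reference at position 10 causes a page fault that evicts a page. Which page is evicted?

pos 1: 3 → fault, frames (3)
pos 2: 9 → fault, frames (3 9)
pos 3: 3 → hit
pos 4: 6 → fault, frames (3 9 6)
pos 5: 9 → hit
pos 6: 6 → hit
pos 7: 5 → fault, frames (3 9 6 5)
pos 8: 9 → hit
pos 9: 3 → hit
pos 10: 1 → fault, evict 3, frames (9 6 5 1)
At position 10, page 3 is evicted.

3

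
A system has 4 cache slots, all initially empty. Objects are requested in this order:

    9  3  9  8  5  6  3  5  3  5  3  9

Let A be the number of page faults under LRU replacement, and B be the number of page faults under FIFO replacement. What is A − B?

Under LRU: F F . F F F F . . . . F → 7 faults.
Under FIFO: F F . F F F . . . . . F → 6 faults.
A − B = 7 − 6 = 1.

1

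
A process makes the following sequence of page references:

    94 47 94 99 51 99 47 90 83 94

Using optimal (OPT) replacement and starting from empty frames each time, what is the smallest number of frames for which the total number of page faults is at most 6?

4

f=1: 10 faults
f=2: 8 faults
f=3: 7 faults
f=4: 6 faults
f=5: 6 faults
f=6: 6 faults
Smallest f with faults ≤ 6 is 4.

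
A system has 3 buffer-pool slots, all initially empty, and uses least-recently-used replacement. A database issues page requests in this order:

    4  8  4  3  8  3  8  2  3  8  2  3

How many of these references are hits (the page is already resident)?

4 -> miss, frames {4}
8 -> miss, frames {4,8}
4 -> hit
3 -> miss, frames {8,4,3}
8 -> hit
3 -> hit
8 -> hit
2 -> miss, evict 4, frames {3,8,2}
3 -> hit
8 -> hit
2 -> hit
3 -> hit
Hits: 8.

8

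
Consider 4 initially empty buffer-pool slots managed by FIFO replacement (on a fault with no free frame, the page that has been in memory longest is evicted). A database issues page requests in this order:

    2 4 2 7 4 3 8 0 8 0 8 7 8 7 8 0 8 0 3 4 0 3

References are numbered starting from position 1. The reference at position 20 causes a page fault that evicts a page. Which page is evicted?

pos 1: 2: fault, frames [2]
pos 2: 4: fault, frames [2, 4]
pos 3: 2: hit
pos 4: 7: fault, frames [2, 4, 7]
pos 5: 4: hit
pos 6: 3: fault, frames [2, 4, 7, 3]
pos 7: 8: fault, evict 2, frames [4, 7, 3, 8]
pos 8: 0: fault, evict 4, frames [7, 3, 8, 0]
pos 9: 8: hit
pos 10: 0: hit
pos 11: 8: hit
pos 12: 7: hit
pos 13: 8: hit
pos 14: 7: hit
pos 15: 8: hit
pos 16: 0: hit
pos 17: 8: hit
pos 18: 0: hit
pos 19: 3: hit
pos 20: 4: fault, evict 7, frames [3, 8, 0, 4]
At position 20, page 7 is evicted.

7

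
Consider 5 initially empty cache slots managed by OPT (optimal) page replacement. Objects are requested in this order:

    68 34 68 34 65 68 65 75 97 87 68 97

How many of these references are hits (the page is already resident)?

6

68 -> fault, frames {68}
34 -> fault, frames {68,34}
68 -> hit
34 -> hit
65 -> fault, frames {68,34,65}
68 -> hit
65 -> hit
75 -> fault, frames {68,34,65,75}
97 -> fault, frames {68,34,65,75,97}
87 -> fault, evict 75, frames {68,34,65,97,87}
68 -> hit
97 -> hit
Hits: 6.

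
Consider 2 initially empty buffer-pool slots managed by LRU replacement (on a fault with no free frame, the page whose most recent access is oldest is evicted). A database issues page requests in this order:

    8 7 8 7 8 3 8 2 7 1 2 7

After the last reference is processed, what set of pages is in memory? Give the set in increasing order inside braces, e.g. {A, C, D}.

8 -> fault, frames (8)
7 -> fault, frames (8 7)
8 -> hit
7 -> hit
8 -> hit
3 -> fault, evict 7, frames (8 3)
8 -> hit
2 -> fault, evict 3, frames (8 2)
7 -> fault, evict 8, frames (2 7)
1 -> fault, evict 2, frames (7 1)
2 -> fault, evict 7, frames (1 2)
7 -> fault, evict 1, frames (2 7)

{2, 7}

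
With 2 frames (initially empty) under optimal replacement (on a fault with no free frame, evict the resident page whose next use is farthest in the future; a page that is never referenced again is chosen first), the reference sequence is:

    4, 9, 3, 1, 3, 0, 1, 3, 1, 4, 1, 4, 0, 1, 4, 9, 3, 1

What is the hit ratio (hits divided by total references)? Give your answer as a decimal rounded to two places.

4 -> fault, frames (4)
9 -> fault, frames (4 9)
3 -> fault, evict 9, frames (4 3)
1 -> fault, evict 4, frames (3 1)
3 -> hit
0 -> fault, evict 3, frames (1 0)
1 -> hit
3 -> fault, evict 0, frames (1 3)
1 -> hit
4 -> fault, evict 3, frames (1 4)
1 -> hit
4 -> hit
0 -> fault, evict 4, frames (1 0)
1 -> hit
4 -> fault, evict 0, frames (1 4)
9 -> fault, evict 4, frames (1 9)
3 -> fault, evict 9, frames (1 3)
1 -> hit
Hits: 7 of 18 references → 7/18 = 0.3889.

0.39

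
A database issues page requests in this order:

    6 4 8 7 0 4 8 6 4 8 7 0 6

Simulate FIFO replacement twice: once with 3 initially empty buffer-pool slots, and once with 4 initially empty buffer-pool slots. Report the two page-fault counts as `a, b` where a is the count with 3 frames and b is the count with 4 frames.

10, 11

3 frames: F F F F F F F F . . F F . → 10 faults.
4 frames: F F F F F . . F F F F F F → 11 faults.
11 > 10: adding a frame increased faults — Belady's anomaly.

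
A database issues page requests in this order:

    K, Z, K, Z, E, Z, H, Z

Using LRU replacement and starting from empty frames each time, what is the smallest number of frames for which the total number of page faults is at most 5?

f=1: 8 faults
f=2: 4 faults
f=3: 4 faults
f=4: 4 faults
Smallest f with faults ≤ 5 is 2.

2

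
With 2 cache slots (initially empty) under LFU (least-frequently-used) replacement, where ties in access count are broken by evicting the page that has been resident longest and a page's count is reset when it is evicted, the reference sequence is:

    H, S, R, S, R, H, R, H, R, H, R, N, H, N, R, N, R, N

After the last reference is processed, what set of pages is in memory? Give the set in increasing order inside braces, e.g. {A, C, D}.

H → miss, frames {H}
S → miss, frames {H,S}
R → miss, evict H, frames {S,R}
S → hit
R → hit
H → miss, evict S, frames {R,H}
R → hit
H → hit
R → hit
H → hit
R → hit
N → miss, evict H, frames {R,N}
H → miss, evict N, frames {R,H}
N → miss, evict H, frames {R,N}
R → hit
N → hit
R → hit
N → hit

{N, R}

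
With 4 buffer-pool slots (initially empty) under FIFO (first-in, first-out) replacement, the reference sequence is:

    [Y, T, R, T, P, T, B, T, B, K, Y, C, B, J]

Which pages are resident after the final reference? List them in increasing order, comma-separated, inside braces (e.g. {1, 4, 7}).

Y: miss, frames [Y]
T: miss, frames [Y, T]
R: miss, frames [Y, T, R]
T: hit
P: miss, frames [Y, T, R, P]
T: hit
B: miss, evict Y, frames [T, R, P, B]
T: hit
B: hit
K: miss, evict T, frames [R, P, B, K]
Y: miss, evict R, frames [P, B, K, Y]
C: miss, evict P, frames [B, K, Y, C]
B: hit
J: miss, evict B, frames [K, Y, C, J]

{C, J, K, Y}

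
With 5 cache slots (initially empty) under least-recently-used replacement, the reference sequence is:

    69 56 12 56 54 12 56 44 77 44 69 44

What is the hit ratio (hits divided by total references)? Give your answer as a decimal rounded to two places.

0.42

69 -> fault, frames {69}
56 -> fault, frames {69,56}
12 -> fault, frames {69,56,12}
56 -> hit
54 -> fault, frames {69,12,56,54}
12 -> hit
56 -> hit
44 -> fault, frames {69,54,12,56,44}
77 -> fault, evict 69, frames {54,12,56,44,77}
44 -> hit
69 -> fault, evict 54, frames {12,56,77,44,69}
44 -> hit
Hits: 5 of 12 references → 5/12 = 0.4167.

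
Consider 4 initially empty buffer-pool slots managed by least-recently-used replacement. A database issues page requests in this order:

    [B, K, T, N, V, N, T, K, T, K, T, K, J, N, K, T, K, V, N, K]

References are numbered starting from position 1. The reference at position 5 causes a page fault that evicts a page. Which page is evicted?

pos 1: B: fault, frames {B}
pos 2: K: fault, frames {B,K}
pos 3: T: fault, frames {B,K,T}
pos 4: N: fault, frames {B,K,T,N}
pos 5: V: fault, evict B, frames {K,T,N,V}
At position 5, page B is evicted.

B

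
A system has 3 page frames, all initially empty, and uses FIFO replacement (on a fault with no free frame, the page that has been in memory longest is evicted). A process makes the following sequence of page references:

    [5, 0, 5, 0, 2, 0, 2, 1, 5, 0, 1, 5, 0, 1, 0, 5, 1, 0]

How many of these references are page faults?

6

5 -> miss, frames {5}
0 -> miss, frames {5,0}
5 -> hit
0 -> hit
2 -> miss, frames {5,0,2}
0 -> hit
2 -> hit
1 -> miss, evict 5, frames {0,2,1}
5 -> miss, evict 0, frames {2,1,5}
0 -> miss, evict 2, frames {1,5,0}
1 -> hit
5 -> hit
0 -> hit
1 -> hit
0 -> hit
5 -> hit
1 -> hit
0 -> hit
Page faults: 6.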